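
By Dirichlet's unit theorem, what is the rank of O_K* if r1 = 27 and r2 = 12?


By Dirichlet's unit theorem:
rank = r1 + r2 - 1
= 27 + 12 - 1
= 38

38


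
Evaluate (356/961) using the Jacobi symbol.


Compute (356/961) via quadratic reciprocity:
  pull out 2: (2/961) = +1  (since 961 mod 8 = 1)
  pull out 2: (2/961) = +1  (since 961 mod 8 = 1)
  reciprocity: (89/961) -> +(961/89)
  reduce: (71/89)
  reciprocity: (71/89) -> +(89/71)
  reduce: (18/71)
  pull out 2: (2/71) = +1  (since 71 mod 8 = 7)
  reciprocity: (9/71) -> +(71/9)
  reduce: (8/9)
  pull out 2: (2/9) = +1  (since 9 mod 8 = 1)
  pull out 2: (2/9) = +1  (since 9 mod 8 = 1)
  pull out 2: (2/9) = +1  (since 9 mod 8 = 1)
  (1/9) = 1
Product of signs = 1

1


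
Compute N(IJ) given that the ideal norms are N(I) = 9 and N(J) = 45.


N(IJ) = N(I) * N(J)
= 9 * 45
= 405

405


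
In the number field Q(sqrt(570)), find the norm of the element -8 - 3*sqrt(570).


N(a + b*sqrt(d)) = a^2 - d*b^2
= (-8)^2 - (570)*(-3)^2
= 64 - 5130
= -5066

-5066


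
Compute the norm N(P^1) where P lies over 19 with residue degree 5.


N(P^a) = p^(a*f)
= 19^(1*5)
= 19^5
= 2476099

2476099


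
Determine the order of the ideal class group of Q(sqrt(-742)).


K = Q(sqrt(-742)). d mod 4 = 2, so D = disc(K) = 4d = -2968
h(K) equals the number of primitive reduced positive-definite forms (a, b, c) = a*x^2 + b*x*y + c*y^2 with b^2 - 4ac = D,
where reduced means |b| <= a <= c, with b >= 0 whenever |b| = a or a = c, and primitive means gcd(a, b, c) = 1.
Reduced forces 3a^2 <= |D| = 2968, so 1 <= a <= 31; b must have the parity of D, and c = (b^2 - D)/(4a) must be an integer >= a.
Enumerate a = 1..31, b in [-a, a]:
  a=1: (1, 0, 742)  [1]
  a=2: (2, 0, 371)  [1]
  a=3..6: none
  a=7: (7, 0, 106)  [1]
  a=8..12: none
  a=13: (13, -10, 59), (13, 10, 59)  [2]
  a=14: (14, 0, 53)  [1]
  a=15..25: none
  a=26: (26, -16, 31), (26, 16, 31)  [2]
  a=27..31: none
Total reduced forms: 1 + 1 + 1 + 2 + 1 + 2 = 8
h = 8

8


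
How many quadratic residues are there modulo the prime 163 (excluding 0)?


For prime p, the number of non-zero quadratic residues is (p-1)/2.
= (163-1)/2
= 81

81


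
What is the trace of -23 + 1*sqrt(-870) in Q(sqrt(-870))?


Tr(a + b*sqrt(d)) = (a + b*sqrt(d)) + (a - b*sqrt(d)) = 2a
= 2 * (-23)
= -46

-46


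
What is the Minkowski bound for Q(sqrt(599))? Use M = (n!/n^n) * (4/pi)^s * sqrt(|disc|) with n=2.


d = 599, d mod 4 = 3, so disc(K) = 4d = 2396; |disc(K)| = 2396
Real quadratic field, so n = 2, s = r2 = 0, r1 = 2
M = (n!/n^n) * (4/pi)^s * sqrt(|disc(K)|) = (2!/2^2) * (4/pi)^0 * sqrt(2396)
= 0.5 * 1.000000 * 48.948953
= 24.4745

24.4745


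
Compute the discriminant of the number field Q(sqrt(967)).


For K = Q(sqrt(d)) with d squarefree: disc(K) = d if d = 1 mod 4, and disc(K) = 4d if d = 2 or 3 mod 4.
Here d = 967, and d mod 4 = 3.
d = 3 mod 4, not 1 (O_K = Z[sqrt(d)]), so disc(K) = 4d = 4 * (967) = 3868

3868


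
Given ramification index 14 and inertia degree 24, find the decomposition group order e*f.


|D_P| = e * f
= 14 * 24
= 336

336


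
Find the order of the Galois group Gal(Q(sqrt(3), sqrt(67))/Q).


The 2 square roots of distinct primes are multiplicatively independent over Q,
so [K:Q] = 2^2 and Gal(K/Q) is isomorphic to (Z/2Z)^2.
|Gal| = 2^2 = 4

4


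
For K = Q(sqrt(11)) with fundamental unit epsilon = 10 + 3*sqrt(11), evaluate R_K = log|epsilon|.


epsilon = 10 + 3*sqrt(11)
= 19.9499
R = ln(19.9499)
= 2.9932

2.9932


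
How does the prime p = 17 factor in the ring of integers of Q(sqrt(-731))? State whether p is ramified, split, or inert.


K = Q(sqrt(-731)). Since d mod 4 = 1, disc(K) = -731.
Check p | disc: -731 mod 17 = 0.
p divides disc, so p ramifies: (p) = P^2 with e=2, f=1, g=1.
Therefore p is ramified.

ramified


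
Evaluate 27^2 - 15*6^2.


x^2 - d*y^2
= 27^2 - 15*6^2
= 729 - 540
= 189

189


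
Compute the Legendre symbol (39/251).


p = 251 is prime, so compute (39/251) with the reciprocity algorithm (Jacobi-symbol steps: pull out 2s via (2/n), flip via reciprocity, reduce):
  reciprocity: (39/251) -> -(251/39)
  reduce: (17/39)
  reciprocity: (17/39) -> +(39/17)
  reduce: (5/17)
  reciprocity: (5/17) -> +(17/5)
  reduce: (2/5)
  pull out 2: (2/5) = -1  (since 5 mod 8 = 5)
  (1/5) = 1
Product of signs = 1
(39/251) = 1

1


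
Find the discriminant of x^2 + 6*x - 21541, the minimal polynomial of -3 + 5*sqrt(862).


The element -3 + 5*sqrt(862) has minimal polynomial:
x^2 + 6*x - 21541
Discriminant = (6)^2 - 4*(-21541)
= 36 + 86164
= 86200

86200


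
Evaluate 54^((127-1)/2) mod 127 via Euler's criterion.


p = 127 is prime and the exponent is (p-1)/2 = 63, so by Euler's criterion 54^63 = (54/127) = +1 or -1 mod 127.
Compute by square-and-multiply:
  63 = 32 + 16 + 8 + 4 + 2 + 1 (binary 111111)
  Repeated squaring mod 127: 54^1 = 54, 54^2 = 122, 54^4 = 25, 54^8 = 117, 54^16 = 100, 54^32 = 94
  54^63 = 54^32 * 54^16 * 54^8 * 54^4 * 54^2 * 54^1 = 94 * 100 * 117 * 25 * 122 * 54 mod 127
    94 * 100 = 9400 = 2 mod 127
    2 * 117 = 234 = 107 mod 127
    107 * 25 = 2675 = 8 mod 127
    8 * 122 = 976 = 87 mod 127
    87 * 54 = 4698 = 126 mod 127
  54^63 = 126 mod 127
Result 126 = p - 1 = -1 mod 127: 54 is a quadratic non-residue mod 127. As a residue in [0, p-1] the value is 126.
54^63 mod 127 = 126

126


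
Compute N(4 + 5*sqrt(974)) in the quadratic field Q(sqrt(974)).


N(a + b*sqrt(d)) = a^2 - d*b^2
= (4)^2 - (974)*(5)^2
= 16 - 24350
= -24334

-24334


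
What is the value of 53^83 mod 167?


p = 167 is prime and the exponent is (p-1)/2 = 83, so by Euler's criterion 53^83 = (53/167) = +1 or -1 mod 167.
Compute by square-and-multiply:
  83 = 64 + 16 + 2 + 1 (binary 1010011)
  Repeated squaring mod 167: 53^1 = 53, 53^2 = 137, 53^4 = 65, 53^8 = 50, 53^16 = 162, 53^32 = 25, 53^64 = 124
  53^83 = 53^64 * 53^16 * 53^2 * 53^1 = 124 * 162 * 137 * 53 mod 167
    124 * 162 = 20088 = 48 mod 167
    48 * 137 = 6576 = 63 mod 167
    63 * 53 = 3339 = 166 mod 167
  53^83 = 166 mod 167
Result 166 = p - 1 = -1 mod 167: 53 is a quadratic non-residue mod 167. As a residue in [0, p-1] the value is 166.
53^83 mod 167 = 166

166


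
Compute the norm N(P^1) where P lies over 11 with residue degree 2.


N(P^a) = p^(a*f)
= 11^(1*2)
= 11^2
= 121

121


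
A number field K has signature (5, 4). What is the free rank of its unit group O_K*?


By Dirichlet's unit theorem:
rank = r1 + r2 - 1
= 5 + 4 - 1
= 8

8


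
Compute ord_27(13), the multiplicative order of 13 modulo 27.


We want ord_27(13), the smallest k >= 1 with 13^k = 1 mod 27.
n = 27 = 3^3, phi(27) = 18; the order divides phi(n).
Divisors of 18: 1, 2, 3, 6, 9, 18
Repeated squaring mod 27: 13^1 = 13, 13^2 = 7, 13^4 = 22, 13^8 = 25, 13^16 = 4
Test divisors in increasing order:
  k=1: 13^1 = 13 mod 27
  k=2: 13^2 = 7 mod 27
  k=3: 13^3 = 7 * 13 = 10 mod 27
  k=6: 13^6 = 22 * 7 = 19 mod 27
  k=9: 13^9 = 25 * 13 = 1 mod 27  <- first divisor giving 1
Order = 9

9


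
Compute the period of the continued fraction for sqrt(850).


Run the CF algorithm for sqrt(850).
a_0 = floor(sqrt(850)) = 29; set m_0=0, q_0=1.
Recurrence: m' = q*a - m,  q' = (d - m'^2)/q,  a' = floor((a_0 + m')/q').
  step 1: m=29, q=9, a=6
  step 2: m=25, q=25, a=2
  step 3: m=25, q=9, a=6
  step 4: m=29, q=1, a=58
a_4 = 2*a_0 = 58, so the period closes here.
sqrt(850) = [29; 6, 2, 6, 58]
Period length = 4

4


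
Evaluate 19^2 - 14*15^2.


x^2 - d*y^2
= 19^2 - 14*15^2
= 361 - 3150
= -2789

-2789


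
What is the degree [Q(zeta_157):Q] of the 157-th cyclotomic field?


The degree equals Euler's totient phi(157).
157 = 157
phi(157) = 156

156


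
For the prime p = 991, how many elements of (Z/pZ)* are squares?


For prime p, the number of non-zero quadratic residues is (p-1)/2.
= (991-1)/2
= 495

495


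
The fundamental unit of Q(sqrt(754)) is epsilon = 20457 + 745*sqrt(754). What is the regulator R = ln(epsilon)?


epsilon = 20457 + 745*sqrt(754)
= 40914.0000
R = ln(40914.0000)
= 10.6192

10.6192


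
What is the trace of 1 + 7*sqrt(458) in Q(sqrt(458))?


Tr(a + b*sqrt(d)) = (a + b*sqrt(d)) + (a - b*sqrt(d)) = 2a
= 2 * (1)
= 2

2


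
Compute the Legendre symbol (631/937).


p = 937 is prime, so compute (631/937) with the reciprocity algorithm (Jacobi-symbol steps: pull out 2s via (2/n), flip via reciprocity, reduce):
  reciprocity: (631/937) -> +(937/631)
  reduce: (306/631)
  pull out 2: (2/631) = +1  (since 631 mod 8 = 7)
  reciprocity: (153/631) -> +(631/153)
  reduce: (19/153)
  reciprocity: (19/153) -> +(153/19)
  reduce: (1/19)
  (1/19) = 1
Product of signs = 1
(631/937) = 1

1


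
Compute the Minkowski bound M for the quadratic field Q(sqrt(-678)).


d = -678, d mod 4 = 2, so disc(K) = 4d = -2712; |disc(K)| = 2712
Imaginary quadratic field, so n = 2, s = r2 = 1, r1 = 0
M = (n!/n^n) * (4/pi)^s * sqrt(|disc(K)|) = (2!/2^2) * (4/pi)^1 * sqrt(2712)
= 0.5 * 1.273240 * 52.076866
= 33.1532

33.1532


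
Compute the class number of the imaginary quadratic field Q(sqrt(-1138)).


K = Q(sqrt(-1138)). d mod 4 = 2, so D = disc(K) = 4d = -4552
h(K) equals the number of primitive reduced positive-definite forms (a, b, c) = a*x^2 + b*x*y + c*y^2 with b^2 - 4ac = D,
where reduced means |b| <= a <= c, with b >= 0 whenever |b| = a or a = c, and primitive means gcd(a, b, c) = 1.
Reduced forces 3a^2 <= |D| = 4552, so 1 <= a <= 38; b must have the parity of D, and c = (b^2 - D)/(4a) must be an integer >= a.
Enumerate a = 1..38, b in [-a, a]:
  a=1: (1, 0, 1138)  [1]
  a=2: (2, 0, 569)  [1]
  a=3..16: none
  a=17: (17, -2, 67), (17, 2, 67)  [2]
  a=18..22: none
  a=23: (23, -18, 53), (23, 18, 53)  [2]
  a=24..28: none
  a=29: (29, -28, 46), (29, 28, 46)  [2]
  a=30: none
  a=31: (31, -6, 37), (31, 6, 37)  [2]
  a=32..33: none
  a=34: (34, -32, 41), (34, 32, 41)  [2]
  a=35..38: none
Total reduced forms: 1 + 1 + 2 + 2 + 2 + 2 + 2 = 12
h = 12

12


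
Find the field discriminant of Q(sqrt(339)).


For K = Q(sqrt(d)) with d squarefree: disc(K) = d if d = 1 mod 4, and disc(K) = 4d if d = 2 or 3 mod 4.
Here d = 339, and d mod 4 = 3.
d = 3 mod 4, not 1 (O_K = Z[sqrt(d)]), so disc(K) = 4d = 4 * (339) = 1356

1356


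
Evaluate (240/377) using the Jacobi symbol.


Compute (240/377) via quadratic reciprocity:
  pull out 2: (2/377) = +1  (since 377 mod 8 = 1)
  pull out 2: (2/377) = +1  (since 377 mod 8 = 1)
  pull out 2: (2/377) = +1  (since 377 mod 8 = 1)
  pull out 2: (2/377) = +1  (since 377 mod 8 = 1)
  reciprocity: (15/377) -> +(377/15)
  reduce: (2/15)
  pull out 2: (2/15) = +1  (since 15 mod 8 = 7)
  (1/15) = 1
Product of signs = 1

1


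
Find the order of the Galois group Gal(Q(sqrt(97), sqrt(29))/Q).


The 2 square roots of distinct primes are multiplicatively independent over Q,
so [K:Q] = 2^2 and Gal(K/Q) is isomorphic to (Z/2Z)^2.
|Gal| = 2^2 = 4

4


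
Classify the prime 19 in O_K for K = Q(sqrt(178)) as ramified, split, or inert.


K = Q(sqrt(178)). Since d mod 4 = 2, disc(K) = 712.
Check p | disc: 712 mod 19 = 9.
p does not divide disc. Compute Legendre symbol (d/p):
7^((19-1)/2) mod 19 = 1
(d/p) = 1, so p splits: (p) = P*P' with e=1, f=1, g=2.
Therefore p is split.

split


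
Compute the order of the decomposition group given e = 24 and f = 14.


|D_P| = e * f
= 24 * 14
= 336

336


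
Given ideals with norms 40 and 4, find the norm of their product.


N(IJ) = N(I) * N(J)
= 40 * 4
= 160

160


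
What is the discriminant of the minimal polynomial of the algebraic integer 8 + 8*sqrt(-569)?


The element 8 + 8*sqrt(-569) has minimal polynomial:
x^2 - 16*x + 36480
Discriminant = (-16)^2 - 4*(36480)
= 256 - 145920
= -145664

-145664


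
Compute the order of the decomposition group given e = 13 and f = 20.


|D_P| = e * f
= 13 * 20
= 260

260


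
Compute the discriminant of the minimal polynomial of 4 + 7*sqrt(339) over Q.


The element 4 + 7*sqrt(339) has minimal polynomial:
x^2 - 8*x - 16595
Discriminant = (-8)^2 - 4*(-16595)
= 64 + 66380
= 66444

66444


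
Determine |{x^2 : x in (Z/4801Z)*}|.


For prime p, the number of non-zero quadratic residues is (p-1)/2.
= (4801-1)/2
= 2400

2400


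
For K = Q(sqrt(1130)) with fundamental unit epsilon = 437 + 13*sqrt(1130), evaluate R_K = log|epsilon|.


epsilon = 437 + 13*sqrt(1130)
= 874.0011
R = ln(874.0011)
= 6.7731

6.7731


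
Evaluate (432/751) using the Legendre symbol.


p = 751 is prime, so compute (432/751) with the reciprocity algorithm (Jacobi-symbol steps: pull out 2s via (2/n), flip via reciprocity, reduce):
  pull out 2: (2/751) = +1  (since 751 mod 8 = 7)
  pull out 2: (2/751) = +1  (since 751 mod 8 = 7)
  pull out 2: (2/751) = +1  (since 751 mod 8 = 7)
  pull out 2: (2/751) = +1  (since 751 mod 8 = 7)
  reciprocity: (27/751) -> -(751/27)
  reduce: (22/27)
  pull out 2: (2/27) = -1  (since 27 mod 8 = 3)
  reciprocity: (11/27) -> -(27/11)
  reduce: (5/11)
  reciprocity: (5/11) -> +(11/5)
  reduce: (1/5)
  (1/5) = 1
Product of signs = -1
(432/751) = -1

-1


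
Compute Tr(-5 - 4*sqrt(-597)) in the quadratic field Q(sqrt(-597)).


Tr(a + b*sqrt(d)) = (a + b*sqrt(d)) + (a - b*sqrt(d)) = 2a
= 2 * (-5)
= -10

-10


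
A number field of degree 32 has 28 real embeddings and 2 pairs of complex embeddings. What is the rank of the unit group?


By Dirichlet's unit theorem:
rank = r1 + r2 - 1
= 28 + 2 - 1
= 29

29


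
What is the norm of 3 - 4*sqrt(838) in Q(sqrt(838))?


N(a + b*sqrt(d)) = a^2 - d*b^2
= (3)^2 - (838)*(-4)^2
= 9 - 13408
= -13399

-13399


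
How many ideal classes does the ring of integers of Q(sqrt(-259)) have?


K = Q(sqrt(-259)). d mod 4 = 1, so D = disc(K) = d = -259
h(K) equals the number of primitive reduced positive-definite forms (a, b, c) = a*x^2 + b*x*y + c*y^2 with b^2 - 4ac = D,
where reduced means |b| <= a <= c, with b >= 0 whenever |b| = a or a = c, and primitive means gcd(a, b, c) = 1.
Reduced forces 3a^2 <= |D| = 259, so 1 <= a <= 9; b must have the parity of D, and c = (b^2 - D)/(4a) must be an integer >= a.
Enumerate a = 1..9, b in [-a, a]:
  a=1: (1, 1, 65)  [1]
  a=2..4: none
  a=5: (5, -1, 13), (5, 1, 13)  [2]
  a=6: none
  a=7: (7, 7, 11)  [1]
  a=8..9: none
Total reduced forms: 1 + 2 + 1 = 4
h = 4

4


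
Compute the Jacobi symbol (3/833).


Compute (3/833) via quadratic reciprocity:
  reciprocity: (3/833) -> +(833/3)
  reduce: (2/3)
  pull out 2: (2/3) = -1  (since 3 mod 8 = 3)
  (1/3) = 1
Product of signs = -1

-1


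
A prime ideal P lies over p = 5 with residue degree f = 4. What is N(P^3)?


N(P^a) = p^(a*f)
= 5^(3*4)
= 5^12
= 244140625

244140625


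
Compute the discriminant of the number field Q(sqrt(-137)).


For K = Q(sqrt(d)) with d squarefree: disc(K) = d if d = 1 mod 4, and disc(K) = 4d if d = 2 or 3 mod 4.
Here d = -137, and d mod 4 = 3.
d = 3 mod 4, not 1 (O_K = Z[sqrt(d)]), so disc(K) = 4d = 4 * (-137) = -548

-548


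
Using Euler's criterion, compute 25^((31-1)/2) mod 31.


p = 31 is prime and the exponent is (p-1)/2 = 15, so by Euler's criterion 25^15 = (25/31) = +1 or -1 mod 31.
Compute by square-and-multiply:
  15 = 8 + 4 + 2 + 1 (binary 1111)
  Repeated squaring mod 31: 25^1 = 25, 25^2 = 5, 25^4 = 25, 25^8 = 5
  25^15 = 25^8 * 25^4 * 25^2 * 25^1 = 5 * 25 * 5 * 25 mod 31
    5 * 25 = 125 = 1 mod 31
    1 * 5 = 5 = 5 mod 31
    5 * 25 = 125 = 1 mod 31
  25^15 = 1 mod 31
Result 1: 25 is a quadratic residue mod 31.
25^15 mod 31 = 1

1


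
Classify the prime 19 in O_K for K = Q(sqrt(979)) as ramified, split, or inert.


K = Q(sqrt(979)). Since d mod 4 = 3, disc(K) = 3916.
Check p | disc: 3916 mod 19 = 2.
p does not divide disc. Compute Legendre symbol (d/p):
10^((19-1)/2) mod 19 = -1
(d/p) = -1, so p is inert: (p) stays prime with e=1, f=2, g=1.
Therefore p is inert.

inert


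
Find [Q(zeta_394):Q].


The degree equals Euler's totient phi(394).
394 = 2 * 197
phi(394) = 196

196


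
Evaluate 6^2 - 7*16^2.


x^2 - d*y^2
= 6^2 - 7*16^2
= 36 - 1792
= -1756

-1756


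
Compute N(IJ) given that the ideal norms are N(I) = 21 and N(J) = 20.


N(IJ) = N(I) * N(J)
= 21 * 20
= 420

420


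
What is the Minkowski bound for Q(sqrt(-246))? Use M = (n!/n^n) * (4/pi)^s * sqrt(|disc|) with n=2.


d = -246, d mod 4 = 2, so disc(K) = 4d = -984; |disc(K)| = 984
Imaginary quadratic field, so n = 2, s = r2 = 1, r1 = 0
M = (n!/n^n) * (4/pi)^s * sqrt(|disc(K)|) = (2!/2^2) * (4/pi)^1 * sqrt(984)
= 0.5 * 1.273240 * 31.368774
= 19.9700

19.9700


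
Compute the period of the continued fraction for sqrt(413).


Run the CF algorithm for sqrt(413).
a_0 = floor(sqrt(413)) = 20; set m_0=0, q_0=1.
Recurrence: m' = q*a - m,  q' = (d - m'^2)/q,  a' = floor((a_0 + m')/q').
  step 1: m=20, q=13, a=3
  step 2: m=19, q=4, a=9
  step 3: m=17, q=31, a=1
  step 4: m=14, q=7, a=4
  step 5: m=14, q=31, a=1
  step 6: m=17, q=4, a=9
  step 7: m=19, q=13, a=3
  step 8: m=20, q=1, a=40
a_8 = 2*a_0 = 40, so the period closes here.
sqrt(413) = [20; 3, 9, 1, 4, 1, 9, 3, 40]
Period length = 8

8


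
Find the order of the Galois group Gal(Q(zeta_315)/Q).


|Gal(Q(zeta_315)/Q)| = phi(315)
= 144

144


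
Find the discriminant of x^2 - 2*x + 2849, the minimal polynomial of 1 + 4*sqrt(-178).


The element 1 + 4*sqrt(-178) has minimal polynomial:
x^2 - 2*x + 2849
Discriminant = (-2)^2 - 4*(2849)
= 4 - 11396
= -11392

-11392


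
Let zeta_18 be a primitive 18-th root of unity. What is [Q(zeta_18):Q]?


The degree equals Euler's totient phi(18).
18 = 2 * 3^2
phi(18) = 6

6


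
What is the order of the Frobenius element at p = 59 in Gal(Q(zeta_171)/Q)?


The Frobenius at p in Gal(Q(zeta_n)/Q) = (Z/nZ)* is the class of p, so its order is ord_171(59), the smallest k >= 1 with 59^k = 1 mod 171.
n = 171 = 3^2 * 19, phi(171) = 108; the order divides phi(n).
Divisors of 108: 1, 2, 3, 4, 6, 9, 12, 18, 27, 36, 54, 108
Repeated squaring mod 171: 59^1 = 59, 59^2 = 61, 59^4 = 130, 59^8 = 142, 59^16 = 157, 59^32 = 25, 59^64 = 112
Test divisors in increasing order:
  k=1: 59^1 = 59 mod 171
  k=2: 59^2 = 61 mod 171
  k=3: 59^3 = 61 * 59 = 8 mod 171
  k=4: 59^4 = 130 mod 171
  k=6: 59^6 = 130 * 61 = 64 mod 171
  k=9: 59^9 = 142 * 59 = 170 mod 171
  k=12: 59^12 = 142 * 130 = 163 mod 171
  k=18: 59^18 = 157 * 61 = 1 mod 171  <- first divisor giving 1
Order = 18

18


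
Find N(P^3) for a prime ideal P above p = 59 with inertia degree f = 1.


N(P^a) = p^(a*f)
= 59^(3*1)
= 59^3
= 205379

205379


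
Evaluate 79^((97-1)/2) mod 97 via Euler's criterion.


p = 97 is prime and the exponent is (p-1)/2 = 48, so by Euler's criterion 79^48 = (79/97) = +1 or -1 mod 97.
Compute by square-and-multiply:
  48 = 32 + 16 (binary 110000)
  Repeated squaring mod 97: 79^1 = 79, 79^2 = 33, 79^4 = 22, 79^8 = 96, 79^16 = 1, 79^32 = 1
  79^48 = 79^32 * 79^16 = 1 * 1 mod 97
    1 * 1 = 1 = 1 mod 97
  79^48 = 1 mod 97
Result 1: 79 is a quadratic residue mod 97.
79^48 mod 97 = 1

1


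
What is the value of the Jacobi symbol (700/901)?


Compute (700/901) via quadratic reciprocity:
  pull out 2: (2/901) = -1  (since 901 mod 8 = 5)
  pull out 2: (2/901) = -1  (since 901 mod 8 = 5)
  reciprocity: (175/901) -> +(901/175)
  reduce: (26/175)
  pull out 2: (2/175) = +1  (since 175 mod 8 = 7)
  reciprocity: (13/175) -> +(175/13)
  reduce: (6/13)
  pull out 2: (2/13) = -1  (since 13 mod 8 = 5)
  reciprocity: (3/13) -> +(13/3)
  reduce: (1/3)
  (1/3) = 1
Product of signs = -1

-1


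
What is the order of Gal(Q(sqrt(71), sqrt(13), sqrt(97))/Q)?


The 3 square roots of distinct primes are multiplicatively independent over Q,
so [K:Q] = 2^3 and Gal(K/Q) is isomorphic to (Z/2Z)^3.
|Gal| = 2^3 = 8

8


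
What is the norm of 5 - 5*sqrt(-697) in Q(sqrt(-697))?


N(a + b*sqrt(d)) = a^2 - d*b^2
= (5)^2 - (-697)*(-5)^2
= 25 + 17425
= 17450

17450


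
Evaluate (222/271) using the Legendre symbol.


p = 271 is prime, so compute (222/271) with the reciprocity algorithm (Jacobi-symbol steps: pull out 2s via (2/n), flip via reciprocity, reduce):
  pull out 2: (2/271) = +1  (since 271 mod 8 = 7)
  reciprocity: (111/271) -> -(271/111)
  reduce: (49/111)
  reciprocity: (49/111) -> +(111/49)
  reduce: (13/49)
  reciprocity: (13/49) -> +(49/13)
  reduce: (10/13)
  pull out 2: (2/13) = -1  (since 13 mod 8 = 5)
  reciprocity: (5/13) -> +(13/5)
  reduce: (3/5)
  reciprocity: (3/5) -> +(5/3)
  reduce: (2/3)
  pull out 2: (2/3) = -1  (since 3 mod 8 = 3)
  (1/3) = 1
Product of signs = -1
(222/271) = -1

-1


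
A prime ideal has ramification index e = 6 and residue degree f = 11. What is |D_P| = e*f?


|D_P| = e * f
= 6 * 11
= 66

66


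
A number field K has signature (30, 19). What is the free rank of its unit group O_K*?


By Dirichlet's unit theorem:
rank = r1 + r2 - 1
= 30 + 19 - 1
= 48

48


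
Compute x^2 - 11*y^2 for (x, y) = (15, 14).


x^2 - d*y^2
= 15^2 - 11*14^2
= 225 - 2156
= -1931

-1931


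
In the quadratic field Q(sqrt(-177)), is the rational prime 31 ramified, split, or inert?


K = Q(sqrt(-177)). Since d mod 4 = 3, disc(K) = -708.
Check p | disc: -708 mod 31 = 5.
p does not divide disc. Compute Legendre symbol (d/p):
9^((31-1)/2) mod 31 = 1
(d/p) = 1, so p splits: (p) = P*P' with e=1, f=1, g=2.
Therefore p is split.

split


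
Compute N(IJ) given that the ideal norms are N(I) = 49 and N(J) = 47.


N(IJ) = N(I) * N(J)
= 49 * 47
= 2303

2303


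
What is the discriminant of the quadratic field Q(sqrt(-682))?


For K = Q(sqrt(d)) with d squarefree: disc(K) = d if d = 1 mod 4, and disc(K) = 4d if d = 2 or 3 mod 4.
Here d = -682, and d mod 4 = 2.
d = 2 mod 4, not 1 (O_K = Z[sqrt(d)]), so disc(K) = 4d = 4 * (-682) = -2728

-2728


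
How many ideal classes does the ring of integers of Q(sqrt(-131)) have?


K = Q(sqrt(-131)). d mod 4 = 1, so D = disc(K) = d = -131
h(K) equals the number of primitive reduced positive-definite forms (a, b, c) = a*x^2 + b*x*y + c*y^2 with b^2 - 4ac = D,
where reduced means |b| <= a <= c, with b >= 0 whenever |b| = a or a = c, and primitive means gcd(a, b, c) = 1.
Reduced forces 3a^2 <= |D| = 131, so 1 <= a <= 6; b must have the parity of D, and c = (b^2 - D)/(4a) must be an integer >= a.
Enumerate a = 1..6, b in [-a, a]:
  a=1: (1, 1, 33)  [1]
  a=2: none
  a=3: (3, -1, 11), (3, 1, 11)  [2]
  a=4: none
  a=5: (5, -3, 7), (5, 3, 7)  [2]
  a=6: none
Total reduced forms: 1 + 2 + 2 = 5
h = 5

5


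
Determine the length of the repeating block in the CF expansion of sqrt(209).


Run the CF algorithm for sqrt(209).
a_0 = floor(sqrt(209)) = 14; set m_0=0, q_0=1.
Recurrence: m' = q*a - m,  q' = (d - m'^2)/q,  a' = floor((a_0 + m')/q').
  step 1: m=14, q=13, a=2
  step 2: m=12, q=5, a=5
  step 3: m=13, q=8, a=3
  step 4: m=11, q=11, a=2
  step 5: m=11, q=8, a=3
  step 6: m=13, q=5, a=5
  step 7: m=12, q=13, a=2
  step 8: m=14, q=1, a=28
a_8 = 2*a_0 = 28, so the period closes here.
sqrt(209) = [14; 2, 5, 3, 2, 3, 5, 2, 28]
Period length = 8

8


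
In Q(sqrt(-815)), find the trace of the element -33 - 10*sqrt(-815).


Tr(a + b*sqrt(d)) = (a + b*sqrt(d)) + (a - b*sqrt(d)) = 2a
= 2 * (-33)
= -66

-66


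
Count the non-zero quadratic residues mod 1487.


For prime p, the number of non-zero quadratic residues is (p-1)/2.
= (1487-1)/2
= 743

743


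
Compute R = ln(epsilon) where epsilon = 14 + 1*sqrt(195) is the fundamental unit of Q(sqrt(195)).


epsilon = 14 + 1*sqrt(195)
= 27.9642
R = ln(27.9642)
= 3.3309

3.3309


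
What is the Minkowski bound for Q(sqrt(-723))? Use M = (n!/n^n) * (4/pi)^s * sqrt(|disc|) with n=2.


d = -723, d mod 4 = 1, so disc(K) = d = -723; |disc(K)| = 723
Imaginary quadratic field, so n = 2, s = r2 = 1, r1 = 0
M = (n!/n^n) * (4/pi)^s * sqrt(|disc(K)|) = (2!/2^2) * (4/pi)^1 * sqrt(723)
= 0.5 * 1.273240 * 26.888659
= 17.1179

17.1179


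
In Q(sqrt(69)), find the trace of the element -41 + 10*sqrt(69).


Tr(a + b*sqrt(d)) = (a + b*sqrt(d)) + (a - b*sqrt(d)) = 2a
= 2 * (-41)
= -82

-82


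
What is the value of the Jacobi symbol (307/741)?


Compute (307/741) via quadratic reciprocity:
  reciprocity: (307/741) -> +(741/307)
  reduce: (127/307)
  reciprocity: (127/307) -> -(307/127)
  reduce: (53/127)
  reciprocity: (53/127) -> +(127/53)
  reduce: (21/53)
  reciprocity: (21/53) -> +(53/21)
  reduce: (11/21)
  reciprocity: (11/21) -> +(21/11)
  reduce: (10/11)
  pull out 2: (2/11) = -1  (since 11 mod 8 = 3)
  reciprocity: (5/11) -> +(11/5)
  reduce: (1/5)
  (1/5) = 1
Product of signs = 1

1


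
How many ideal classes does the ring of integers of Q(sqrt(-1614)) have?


K = Q(sqrt(-1614)). d mod 4 = 2, so D = disc(K) = 4d = -6456
h(K) equals the number of primitive reduced positive-definite forms (a, b, c) = a*x^2 + b*x*y + c*y^2 with b^2 - 4ac = D,
where reduced means |b| <= a <= c, with b >= 0 whenever |b| = a or a = c, and primitive means gcd(a, b, c) = 1.
Reduced forces 3a^2 <= |D| = 6456, so 1 <= a <= 46; b must have the parity of D, and c = (b^2 - D)/(4a) must be an integer >= a.
Enumerate a = 1..46, b in [-a, a]:
  a=1: (1, 0, 1614)  [1]
  a=2: (2, 0, 807)  [1]
  a=3: (3, 0, 538)  [1]
  a=4: none
  a=5: (5, -2, 323), (5, 2, 323)  [2]
  a=6: (6, 0, 269)  [1]
  a=7..9: none
  a=10: (10, -8, 163), (10, 8, 163)  [2]
  a=11: (11, -10, 149), (11, 10, 149)  [2]
  a=12..14: none
  a=15: (15, -12, 110), (15, 12, 110)  [2]
  a=16: none
  a=17: (17, -2, 95), (17, 2, 95)  [2]
  a=18: none
  a=19: (19, -2, 85), (19, 2, 85)  [2]
  a=20..21: none
  a=22: (22, -12, 75), (22, 12, 75)  [2]
  a=23..24: none
  a=25: (25, -12, 66), (25, 12, 66)  [2]
  a=26..29: none
  a=30: (30, -12, 55), (30, 12, 55)  [2]
  a=31..32: none
  a=33: (33, -12, 50), (33, 12, 50)  [2]
  a=34: (34, -32, 55), (34, 32, 55)  [2]
  a=35..37: none
  a=38: (38, -36, 51), (38, 36, 51)  [2]
  a=39..46: none
Total reduced forms: 1 + 1 + 1 + 2 + 1 + 2 + 2 + 2 + 2 + 2 + 2 + 2 + 2 + 2 + 2 + 2 = 28
h = 28

28


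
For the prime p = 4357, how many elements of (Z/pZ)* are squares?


For prime p, the number of non-zero quadratic residues is (p-1)/2.
= (4357-1)/2
= 2178

2178


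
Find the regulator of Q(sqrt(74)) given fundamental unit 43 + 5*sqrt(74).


epsilon = 43 + 5*sqrt(74)
= 86.0116
R = ln(86.0116)
= 4.4545

4.4545


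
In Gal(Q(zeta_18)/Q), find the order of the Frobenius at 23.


The Frobenius at p in Gal(Q(zeta_n)/Q) = (Z/nZ)* is the class of p, so its order is ord_18(23), the smallest k >= 1 with 23^k = 1 mod 18.
n = 18 = 2 * 3^2, phi(18) = 6; the order divides phi(n).
Divisors of 6: 1, 2, 3, 6
Repeated squaring mod 18: 23^1 = 5, 23^2 = 7, 23^4 = 13
Test divisors in increasing order:
  k=1: 23^1 = 5 mod 18
  k=2: 23^2 = 7 mod 18
  k=3: 23^3 = 7 * 5 = 17 mod 18
  k=6: 23^6 = 13 * 7 = 1 mod 18  <- first divisor giving 1
Order = 6

6


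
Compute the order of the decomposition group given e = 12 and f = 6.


|D_P| = e * f
= 12 * 6
= 72

72


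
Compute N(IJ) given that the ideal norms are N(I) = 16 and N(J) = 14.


N(IJ) = N(I) * N(J)
= 16 * 14
= 224

224


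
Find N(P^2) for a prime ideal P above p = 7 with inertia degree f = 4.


N(P^a) = p^(a*f)
= 7^(2*4)
= 7^8
= 5764801

5764801


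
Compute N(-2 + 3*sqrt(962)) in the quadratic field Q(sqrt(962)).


N(a + b*sqrt(d)) = a^2 - d*b^2
= (-2)^2 - (962)*(3)^2
= 4 - 8658
= -8654

-8654


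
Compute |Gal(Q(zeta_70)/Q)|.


|Gal(Q(zeta_70)/Q)| = phi(70)
= 24

24


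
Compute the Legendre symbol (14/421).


p = 421 is prime, so compute (14/421) with the reciprocity algorithm (Jacobi-symbol steps: pull out 2s via (2/n), flip via reciprocity, reduce):
  pull out 2: (2/421) = -1  (since 421 mod 8 = 5)
  reciprocity: (7/421) -> +(421/7)
  reduce: (1/7)
  (1/7) = 1
Product of signs = -1
(14/421) = -1

-1


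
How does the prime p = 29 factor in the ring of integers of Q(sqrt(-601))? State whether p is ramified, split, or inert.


K = Q(sqrt(-601)). Since d mod 4 = 3, disc(K) = -2404.
Check p | disc: -2404 mod 29 = 3.
p does not divide disc. Compute Legendre symbol (d/p):
8^((29-1)/2) mod 29 = -1
(d/p) = -1, so p is inert: (p) stays prime with e=1, f=2, g=1.
Therefore p is inert.

inert


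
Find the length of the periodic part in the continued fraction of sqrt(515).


Run the CF algorithm for sqrt(515).
a_0 = floor(sqrt(515)) = 22; set m_0=0, q_0=1.
Recurrence: m' = q*a - m,  q' = (d - m'^2)/q,  a' = floor((a_0 + m')/q').
  step 1: m=22, q=31, a=1
  step 2: m=9, q=14, a=2
  step 3: m=19, q=11, a=3
  step 4: m=14, q=29, a=1
  step 5: m=15, q=10, a=3
  step 6: m=15, q=29, a=1
  step 7: m=14, q=11, a=3
  step 8: m=19, q=14, a=2
  step 9: m=9, q=31, a=1
  step 10: m=22, q=1, a=44
a_10 = 2*a_0 = 44, so the period closes here.
sqrt(515) = [22; 1, 2, 3, 1, 3, 1, 3, 2, 1, 44]
Period length = 10

10


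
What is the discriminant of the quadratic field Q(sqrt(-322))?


For K = Q(sqrt(d)) with d squarefree: disc(K) = d if d = 1 mod 4, and disc(K) = 4d if d = 2 or 3 mod 4.
Here d = -322, and d mod 4 = 2.
d = 2 mod 4, not 1 (O_K = Z[sqrt(d)]), so disc(K) = 4d = 4 * (-322) = -1288

-1288


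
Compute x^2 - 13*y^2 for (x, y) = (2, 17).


x^2 - d*y^2
= 2^2 - 13*17^2
= 4 - 3757
= -3753

-3753


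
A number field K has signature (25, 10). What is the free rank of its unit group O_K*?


By Dirichlet's unit theorem:
rank = r1 + r2 - 1
= 25 + 10 - 1
= 34

34


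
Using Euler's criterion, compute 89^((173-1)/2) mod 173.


p = 173 is prime and the exponent is (p-1)/2 = 86, so by Euler's criterion 89^86 = (89/173) = +1 or -1 mod 173.
Compute by square-and-multiply:
  86 = 64 + 16 + 4 + 2 (binary 1010110)
  Repeated squaring mod 173: 89^1 = 89, 89^2 = 136, 89^4 = 158, 89^8 = 52, 89^16 = 109, 89^32 = 117, 89^64 = 22
  89^86 = 89^64 * 89^16 * 89^4 * 89^2 = 22 * 109 * 158 * 136 mod 173
    22 * 109 = 2398 = 149 mod 173
    149 * 158 = 23542 = 14 mod 173
    14 * 136 = 1904 = 1 mod 173
  89^86 = 1 mod 173
Result 1: 89 is a quadratic residue mod 173.
89^86 mod 173 = 1

1


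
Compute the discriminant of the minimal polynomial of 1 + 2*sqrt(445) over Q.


The element 1 + 2*sqrt(445) has minimal polynomial:
x^2 - 2*x - 1779
Discriminant = (-2)^2 - 4*(-1779)
= 4 + 7116
= 7120

7120


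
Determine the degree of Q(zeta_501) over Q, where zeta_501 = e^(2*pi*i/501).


The degree equals Euler's totient phi(501).
501 = 3 * 167
phi(501) = 332

332


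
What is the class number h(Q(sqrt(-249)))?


K = Q(sqrt(-249)). d mod 4 = 3, so D = disc(K) = 4d = -996
h(K) equals the number of primitive reduced positive-definite forms (a, b, c) = a*x^2 + b*x*y + c*y^2 with b^2 - 4ac = D,
where reduced means |b| <= a <= c, with b >= 0 whenever |b| = a or a = c, and primitive means gcd(a, b, c) = 1.
Reduced forces 3a^2 <= |D| = 996, so 1 <= a <= 18; b must have the parity of D, and c = (b^2 - D)/(4a) must be an integer >= a.
Enumerate a = 1..18, b in [-a, a]:
  a=1: (1, 0, 249)  [1]
  a=2: (2, 2, 125)  [1]
  a=3: (3, 0, 83)  [1]
  a=4: none
  a=5: (5, -2, 50), (5, 2, 50)  [2]
  a=6: (6, 6, 43)  [1]
  a=7..9: none
  a=10: (10, -2, 25), (10, 2, 25)  [2]
  a=11: (11, -4, 23), (11, 4, 23)  [2]
  a=12..14: none
  a=15: (15, -12, 19), (15, 12, 19)  [2]
  a=16..18: none
Total reduced forms: 1 + 1 + 1 + 2 + 1 + 2 + 2 + 2 = 12
h = 12

12


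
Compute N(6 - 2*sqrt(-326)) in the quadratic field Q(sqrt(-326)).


N(a + b*sqrt(d)) = a^2 - d*b^2
= (6)^2 - (-326)*(-2)^2
= 36 + 1304
= 1340

1340


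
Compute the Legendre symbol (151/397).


p = 397 is prime, so compute (151/397) with the reciprocity algorithm (Jacobi-symbol steps: pull out 2s via (2/n), flip via reciprocity, reduce):
  reciprocity: (151/397) -> +(397/151)
  reduce: (95/151)
  reciprocity: (95/151) -> -(151/95)
  reduce: (56/95)
  pull out 2: (2/95) = +1  (since 95 mod 8 = 7)
  pull out 2: (2/95) = +1  (since 95 mod 8 = 7)
  pull out 2: (2/95) = +1  (since 95 mod 8 = 7)
  reciprocity: (7/95) -> -(95/7)
  reduce: (4/7)
  pull out 2: (2/7) = +1  (since 7 mod 8 = 7)
  pull out 2: (2/7) = +1  (since 7 mod 8 = 7)
  (1/7) = 1
Product of signs = 1
(151/397) = 1

1


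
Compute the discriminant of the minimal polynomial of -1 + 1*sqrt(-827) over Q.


The element -1 + 1*sqrt(-827) has minimal polynomial:
x^2 + 2*x + 828
Discriminant = (2)^2 - 4*(828)
= 4 - 3312
= -3308

-3308


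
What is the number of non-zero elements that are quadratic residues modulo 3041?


For prime p, the number of non-zero quadratic residues is (p-1)/2.
= (3041-1)/2
= 1520

1520


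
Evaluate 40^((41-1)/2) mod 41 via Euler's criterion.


p = 41 is prime and the exponent is (p-1)/2 = 20, so by Euler's criterion 40^20 = (40/41) = +1 or -1 mod 41.
Compute by square-and-multiply:
  20 = 16 + 4 (binary 10100)
  Repeated squaring mod 41: 40^1 = 40, 40^2 = 1, 40^4 = 1, 40^8 = 1, 40^16 = 1
  40^20 = 40^16 * 40^4 = 1 * 1 mod 41
    1 * 1 = 1 = 1 mod 41
  40^20 = 1 mod 41
Result 1: 40 is a quadratic residue mod 41.
40^20 mod 41 = 1

1


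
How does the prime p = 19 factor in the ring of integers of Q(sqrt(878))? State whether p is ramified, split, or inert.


K = Q(sqrt(878)). Since d mod 4 = 2, disc(K) = 3512.
Check p | disc: 3512 mod 19 = 16.
p does not divide disc. Compute Legendre symbol (d/p):
4^((19-1)/2) mod 19 = 1
(d/p) = 1, so p splits: (p) = P*P' with e=1, f=1, g=2.
Therefore p is split.

split


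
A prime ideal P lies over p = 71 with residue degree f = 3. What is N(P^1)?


N(P^a) = p^(a*f)
= 71^(1*3)
= 71^3
= 357911

357911


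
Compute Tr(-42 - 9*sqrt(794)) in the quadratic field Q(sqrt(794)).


Tr(a + b*sqrt(d)) = (a + b*sqrt(d)) + (a - b*sqrt(d)) = 2a
= 2 * (-42)
= -84

-84


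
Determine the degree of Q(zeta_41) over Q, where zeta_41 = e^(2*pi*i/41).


The degree equals Euler's totient phi(41).
41 = 41
phi(41) = 40

40


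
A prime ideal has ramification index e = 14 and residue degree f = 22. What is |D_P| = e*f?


|D_P| = e * f
= 14 * 22
= 308

308


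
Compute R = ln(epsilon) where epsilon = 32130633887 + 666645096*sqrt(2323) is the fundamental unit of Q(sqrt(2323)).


epsilon = 32130633887 + 666645096*sqrt(2323)
= 6.4261e+10
R = ln(6.4261e+10)
= 24.8862

24.8862


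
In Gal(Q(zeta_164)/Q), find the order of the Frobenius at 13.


The Frobenius at p in Gal(Q(zeta_n)/Q) = (Z/nZ)* is the class of p, so its order is ord_164(13), the smallest k >= 1 with 13^k = 1 mod 164.
n = 164 = 2^2 * 41, phi(164) = 80; the order divides phi(n).
Divisors of 80: 1, 2, 4, 5, 8, 10, 16, 20, 40, 80
Repeated squaring mod 164: 13^1 = 13, 13^2 = 5, 13^4 = 25, 13^8 = 133, 13^16 = 141, 13^32 = 37, 13^64 = 57
Test divisors in increasing order:
  k=1: 13^1 = 13 mod 164
  k=2: 13^2 = 5 mod 164
  k=4: 13^4 = 25 mod 164
  k=5: 13^5 = 25 * 13 = 161 mod 164
  k=8: 13^8 = 133 mod 164
  k=10: 13^10 = 133 * 5 = 9 mod 164
  k=16: 13^16 = 141 mod 164
  k=20: 13^20 = 141 * 25 = 81 mod 164
  k=40: 13^40 = 37 * 133 = 1 mod 164  <- first divisor giving 1
Order = 40

40


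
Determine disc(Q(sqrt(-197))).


For K = Q(sqrt(d)) with d squarefree: disc(K) = d if d = 1 mod 4, and disc(K) = 4d if d = 2 or 3 mod 4.
Here d = -197, and d mod 4 = 3.
d = 3 mod 4, not 1 (O_K = Z[sqrt(d)]), so disc(K) = 4d = 4 * (-197) = -788

-788


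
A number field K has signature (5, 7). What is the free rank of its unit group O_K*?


By Dirichlet's unit theorem:
rank = r1 + r2 - 1
= 5 + 7 - 1
= 11

11


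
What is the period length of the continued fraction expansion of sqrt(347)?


Run the CF algorithm for sqrt(347).
a_0 = floor(sqrt(347)) = 18; set m_0=0, q_0=1.
Recurrence: m' = q*a - m,  q' = (d - m'^2)/q,  a' = floor((a_0 + m')/q').
  step 1: m=18, q=23, a=1
  step 2: m=5, q=14, a=1
  step 3: m=9, q=19, a=1
  step 4: m=10, q=13, a=2
  step 5: m=16, q=7, a=4
  step 6: m=12, q=29, a=1
  step 7: m=17, q=2, a=17
  step 8: m=17, q=29, a=1
  step 9: m=12, q=7, a=4
  step 10: m=16, q=13, a=2
  step 11: m=10, q=19, a=1
  step 12: m=9, q=14, a=1
  step 13: m=5, q=23, a=1
  step 14: m=18, q=1, a=36
a_14 = 2*a_0 = 36, so the period closes here.
sqrt(347) = [18; 1, 1, 1, 2, 4, 1, 17, 1, 4, 2, 1, 1, 1, 36]
Period length = 14

14


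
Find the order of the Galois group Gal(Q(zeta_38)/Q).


|Gal(Q(zeta_38)/Q)| = phi(38)
= 18

18


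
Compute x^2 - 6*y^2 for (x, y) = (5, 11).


x^2 - d*y^2
= 5^2 - 6*11^2
= 25 - 726
= -701

-701


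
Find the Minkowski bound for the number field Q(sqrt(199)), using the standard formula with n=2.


d = 199, d mod 4 = 3, so disc(K) = 4d = 796; |disc(K)| = 796
Real quadratic field, so n = 2, s = r2 = 0, r1 = 2
M = (n!/n^n) * (4/pi)^s * sqrt(|disc(K)|) = (2!/2^2) * (4/pi)^0 * sqrt(796)
= 0.5 * 1.000000 * 28.213472
= 14.1067

14.1067


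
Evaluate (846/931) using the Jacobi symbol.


Compute (846/931) via quadratic reciprocity:
  pull out 2: (2/931) = -1  (since 931 mod 8 = 3)
  reciprocity: (423/931) -> -(931/423)
  reduce: (85/423)
  reciprocity: (85/423) -> +(423/85)
  reduce: (83/85)
  reciprocity: (83/85) -> +(85/83)
  reduce: (2/83)
  pull out 2: (2/83) = -1  (since 83 mod 8 = 3)
  (1/83) = 1
Product of signs = -1

-1


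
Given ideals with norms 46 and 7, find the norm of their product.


N(IJ) = N(I) * N(J)
= 46 * 7
= 322

322


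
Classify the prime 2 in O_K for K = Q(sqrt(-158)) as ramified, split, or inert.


K = Q(sqrt(-158)). Since d mod 4 = 2, disc(K) = -632.
Check p | disc: -632 mod 2 = 0.
p divides disc, so p ramifies: (p) = P^2 with e=2, f=1, g=1.
Therefore p is ramified.

ramified


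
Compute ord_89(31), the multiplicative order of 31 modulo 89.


We want ord_89(31), the smallest k >= 1 with 31^k = 1 mod 89.
n = 89 = 89, phi(89) = 88; the order divides phi(n).
Divisors of 88: 1, 2, 4, 8, 11, 22, 44, 88
Repeated squaring mod 89: 31^1 = 31, 31^2 = 71, 31^4 = 57, 31^8 = 45, 31^16 = 67, 31^32 = 39, 31^64 = 8
Test divisors in increasing order:
  k=1: 31^1 = 31 mod 89
  k=2: 31^2 = 71 mod 89
  k=4: 31^4 = 57 mod 89
  k=8: 31^8 = 45 mod 89
  k=11: 31^11 = 45 * 71 * 31 = 77 mod 89
  k=22: 31^22 = 67 * 57 * 71 = 55 mod 89
  k=44: 31^44 = 39 * 45 * 57 = 88 mod 89
  k=88: 31^88 = 8 * 67 * 45 = 1 mod 89  <- first divisor giving 1
Order = 88

88


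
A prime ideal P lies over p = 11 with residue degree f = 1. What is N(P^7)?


N(P^a) = p^(a*f)
= 11^(7*1)
= 11^7
= 19487171

19487171


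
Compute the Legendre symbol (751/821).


p = 821 is prime, so compute (751/821) with the reciprocity algorithm (Jacobi-symbol steps: pull out 2s via (2/n), flip via reciprocity, reduce):
  reciprocity: (751/821) -> +(821/751)
  reduce: (70/751)
  pull out 2: (2/751) = +1  (since 751 mod 8 = 7)
  reciprocity: (35/751) -> -(751/35)
  reduce: (16/35)
  pull out 2: (2/35) = -1  (since 35 mod 8 = 3)
  pull out 2: (2/35) = -1  (since 35 mod 8 = 3)
  pull out 2: (2/35) = -1  (since 35 mod 8 = 3)
  pull out 2: (2/35) = -1  (since 35 mod 8 = 3)
  (1/35) = 1
Product of signs = -1
(751/821) = -1

-1


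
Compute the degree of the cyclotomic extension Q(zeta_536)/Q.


The degree equals Euler's totient phi(536).
536 = 2^3 * 67
phi(536) = 264

264


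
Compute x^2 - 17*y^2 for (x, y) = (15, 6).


x^2 - d*y^2
= 15^2 - 17*6^2
= 225 - 612
= -387

-387


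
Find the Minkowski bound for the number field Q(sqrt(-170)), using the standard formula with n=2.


d = -170, d mod 4 = 2, so disc(K) = 4d = -680; |disc(K)| = 680
Imaginary quadratic field, so n = 2, s = r2 = 1, r1 = 0
M = (n!/n^n) * (4/pi)^s * sqrt(|disc(K)|) = (2!/2^2) * (4/pi)^1 * sqrt(680)
= 0.5 * 1.273240 * 26.076810
= 16.6010

16.6010


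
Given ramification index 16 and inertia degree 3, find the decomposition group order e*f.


|D_P| = e * f
= 16 * 3
= 48

48


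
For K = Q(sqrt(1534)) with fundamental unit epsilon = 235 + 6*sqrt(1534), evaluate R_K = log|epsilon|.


epsilon = 235 + 6*sqrt(1534)
= 469.9979
R = ln(469.9979)
= 6.1527

6.1527


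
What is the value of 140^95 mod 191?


p = 191 is prime and the exponent is (p-1)/2 = 95, so by Euler's criterion 140^95 = (140/191) = +1 or -1 mod 191.
Compute by square-and-multiply:
  95 = 64 + 16 + 8 + 4 + 2 + 1 (binary 1011111)
  Repeated squaring mod 191: 140^1 = 140, 140^2 = 118, 140^4 = 172, 140^8 = 170, 140^16 = 59, 140^32 = 43, 140^64 = 130
  140^95 = 140^64 * 140^16 * 140^8 * 140^4 * 140^2 * 140^1 = 130 * 59 * 170 * 172 * 118 * 140 mod 191
    130 * 59 = 7670 = 30 mod 191
    30 * 170 = 5100 = 134 mod 191
    134 * 172 = 23048 = 128 mod 191
    128 * 118 = 15104 = 15 mod 191
    15 * 140 = 2100 = 190 mod 191
  140^95 = 190 mod 191
Result 190 = p - 1 = -1 mod 191: 140 is a quadratic non-residue mod 191. As a residue in [0, p-1] the value is 190.
140^95 mod 191 = 190

190
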